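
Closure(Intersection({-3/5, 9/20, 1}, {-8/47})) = EmptySet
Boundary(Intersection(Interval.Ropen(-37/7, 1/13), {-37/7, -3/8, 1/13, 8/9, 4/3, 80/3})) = {-37/7, -3/8}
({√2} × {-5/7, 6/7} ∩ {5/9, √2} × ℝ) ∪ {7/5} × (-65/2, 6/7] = ({7/5} × (-65/2, 6/7]) ∪ ({√2} × {-5/7, 6/7})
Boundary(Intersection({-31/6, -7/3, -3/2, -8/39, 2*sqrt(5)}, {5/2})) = EmptySet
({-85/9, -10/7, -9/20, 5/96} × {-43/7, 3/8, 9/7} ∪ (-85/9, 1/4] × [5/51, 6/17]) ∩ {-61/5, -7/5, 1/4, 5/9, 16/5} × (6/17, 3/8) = ∅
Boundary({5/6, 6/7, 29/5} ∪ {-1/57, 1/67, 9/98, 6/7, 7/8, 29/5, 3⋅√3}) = {-1/57, 1/67, 9/98, 5/6, 6/7, 7/8, 29/5, 3⋅√3}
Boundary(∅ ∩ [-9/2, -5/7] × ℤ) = ∅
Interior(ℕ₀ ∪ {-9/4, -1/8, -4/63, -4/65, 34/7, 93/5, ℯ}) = ∅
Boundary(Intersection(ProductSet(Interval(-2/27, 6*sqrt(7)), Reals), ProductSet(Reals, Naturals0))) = ProductSet(Interval(-2/27, 6*sqrt(7)), Naturals0)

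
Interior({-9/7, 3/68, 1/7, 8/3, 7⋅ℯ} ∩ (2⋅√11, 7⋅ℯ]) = ∅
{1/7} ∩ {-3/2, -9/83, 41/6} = ∅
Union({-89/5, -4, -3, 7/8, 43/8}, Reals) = Reals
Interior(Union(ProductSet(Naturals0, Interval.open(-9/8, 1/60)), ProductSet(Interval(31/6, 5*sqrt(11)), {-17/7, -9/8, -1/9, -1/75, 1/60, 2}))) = EmptySet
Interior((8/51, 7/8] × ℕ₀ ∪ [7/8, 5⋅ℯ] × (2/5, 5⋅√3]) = (7/8, 5⋅ℯ) × (2/5, 5⋅√3)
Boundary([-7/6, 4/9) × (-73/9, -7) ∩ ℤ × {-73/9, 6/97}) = ∅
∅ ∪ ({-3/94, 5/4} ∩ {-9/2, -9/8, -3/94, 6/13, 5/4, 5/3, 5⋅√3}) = {-3/94, 5/4}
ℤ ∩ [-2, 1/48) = {-2, -1, 0}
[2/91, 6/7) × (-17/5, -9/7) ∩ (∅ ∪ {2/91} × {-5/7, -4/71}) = ∅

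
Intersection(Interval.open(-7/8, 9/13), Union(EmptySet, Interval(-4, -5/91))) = Interval.Lopen(-7/8, -5/91)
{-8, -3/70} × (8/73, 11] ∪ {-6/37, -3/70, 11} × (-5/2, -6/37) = ({-8, -3/70} × (8/73, 11]) ∪ ({-6/37, -3/70, 11} × (-5/2, -6/37))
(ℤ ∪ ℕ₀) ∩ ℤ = ℤ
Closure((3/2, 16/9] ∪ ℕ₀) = ℕ₀ ∪ [3/2, 16/9] ∪ (ℕ₀ \ (3/2, 16/9))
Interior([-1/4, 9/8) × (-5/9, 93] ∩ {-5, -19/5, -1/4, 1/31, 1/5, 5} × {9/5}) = ∅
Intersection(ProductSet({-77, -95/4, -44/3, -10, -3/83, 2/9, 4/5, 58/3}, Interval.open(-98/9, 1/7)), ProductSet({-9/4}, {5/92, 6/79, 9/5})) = EmptySet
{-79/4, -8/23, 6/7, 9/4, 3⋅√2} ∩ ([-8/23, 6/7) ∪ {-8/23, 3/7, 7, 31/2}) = {-8/23}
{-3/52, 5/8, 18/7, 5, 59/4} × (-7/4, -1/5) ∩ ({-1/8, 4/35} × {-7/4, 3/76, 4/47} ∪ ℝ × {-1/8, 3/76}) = ∅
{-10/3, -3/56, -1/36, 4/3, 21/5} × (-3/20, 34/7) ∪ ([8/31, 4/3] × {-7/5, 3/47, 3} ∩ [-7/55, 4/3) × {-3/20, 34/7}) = {-10/3, -3/56, -1/36, 4/3, 21/5} × (-3/20, 34/7)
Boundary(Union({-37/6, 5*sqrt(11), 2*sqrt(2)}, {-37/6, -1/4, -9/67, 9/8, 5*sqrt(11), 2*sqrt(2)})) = {-37/6, -1/4, -9/67, 9/8, 5*sqrt(11), 2*sqrt(2)}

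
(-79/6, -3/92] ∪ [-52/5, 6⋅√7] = (-79/6, 6⋅√7]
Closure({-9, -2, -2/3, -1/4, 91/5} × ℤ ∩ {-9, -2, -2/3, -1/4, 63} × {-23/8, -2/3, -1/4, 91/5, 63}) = {-9, -2, -2/3, -1/4} × {63}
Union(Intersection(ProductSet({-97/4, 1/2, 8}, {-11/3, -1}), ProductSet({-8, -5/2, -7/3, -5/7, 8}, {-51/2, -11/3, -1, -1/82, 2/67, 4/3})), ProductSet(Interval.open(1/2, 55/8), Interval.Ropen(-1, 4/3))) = Union(ProductSet({8}, {-11/3, -1}), ProductSet(Interval.open(1/2, 55/8), Interval.Ropen(-1, 4/3)))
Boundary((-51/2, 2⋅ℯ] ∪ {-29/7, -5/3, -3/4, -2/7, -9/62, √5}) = {-51/2, 2⋅ℯ}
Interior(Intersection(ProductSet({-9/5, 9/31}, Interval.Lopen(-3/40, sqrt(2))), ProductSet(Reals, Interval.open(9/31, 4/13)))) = EmptySet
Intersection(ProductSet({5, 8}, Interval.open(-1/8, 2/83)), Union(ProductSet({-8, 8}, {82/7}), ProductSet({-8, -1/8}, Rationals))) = EmptySet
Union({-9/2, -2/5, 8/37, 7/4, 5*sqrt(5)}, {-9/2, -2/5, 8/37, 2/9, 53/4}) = {-9/2, -2/5, 8/37, 2/9, 7/4, 53/4, 5*sqrt(5)}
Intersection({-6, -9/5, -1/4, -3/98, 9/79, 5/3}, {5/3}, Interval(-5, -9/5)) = EmptySet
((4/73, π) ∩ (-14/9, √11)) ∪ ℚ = ℚ ∪ [4/73, π)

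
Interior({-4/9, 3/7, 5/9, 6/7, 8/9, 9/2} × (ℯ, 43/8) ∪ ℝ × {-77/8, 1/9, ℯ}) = ∅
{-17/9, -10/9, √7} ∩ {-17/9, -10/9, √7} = {-17/9, -10/9, √7}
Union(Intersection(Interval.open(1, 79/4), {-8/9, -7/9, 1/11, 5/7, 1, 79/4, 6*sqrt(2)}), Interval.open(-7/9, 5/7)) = Union({6*sqrt(2)}, Interval.open(-7/9, 5/7))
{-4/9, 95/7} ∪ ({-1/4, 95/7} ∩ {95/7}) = {-4/9, 95/7}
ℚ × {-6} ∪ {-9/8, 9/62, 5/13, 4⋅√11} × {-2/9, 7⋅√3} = (ℚ × {-6}) ∪ ({-9/8, 9/62, 5/13, 4⋅√11} × {-2/9, 7⋅√3})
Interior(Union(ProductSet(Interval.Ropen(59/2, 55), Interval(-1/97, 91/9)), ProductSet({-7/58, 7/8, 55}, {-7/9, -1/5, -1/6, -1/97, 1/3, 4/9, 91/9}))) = ProductSet(Interval.open(59/2, 55), Interval.open(-1/97, 91/9))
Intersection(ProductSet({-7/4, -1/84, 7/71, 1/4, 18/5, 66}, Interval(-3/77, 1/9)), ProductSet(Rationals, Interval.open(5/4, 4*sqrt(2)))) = EmptySet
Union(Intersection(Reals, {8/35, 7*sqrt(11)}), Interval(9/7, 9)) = Union({8/35, 7*sqrt(11)}, Interval(9/7, 9))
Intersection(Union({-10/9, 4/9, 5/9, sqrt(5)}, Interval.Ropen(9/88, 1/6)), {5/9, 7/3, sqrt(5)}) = {5/9, sqrt(5)}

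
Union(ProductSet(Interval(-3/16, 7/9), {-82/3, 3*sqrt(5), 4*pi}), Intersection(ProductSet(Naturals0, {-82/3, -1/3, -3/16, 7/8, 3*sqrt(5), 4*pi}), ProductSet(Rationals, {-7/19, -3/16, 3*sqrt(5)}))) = Union(ProductSet(Interval(-3/16, 7/9), {-82/3, 3*sqrt(5), 4*pi}), ProductSet(Naturals0, {-3/16, 3*sqrt(5)}))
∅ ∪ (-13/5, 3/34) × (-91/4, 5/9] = (-13/5, 3/34) × (-91/4, 5/9]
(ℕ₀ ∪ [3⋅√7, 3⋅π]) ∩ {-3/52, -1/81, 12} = {12}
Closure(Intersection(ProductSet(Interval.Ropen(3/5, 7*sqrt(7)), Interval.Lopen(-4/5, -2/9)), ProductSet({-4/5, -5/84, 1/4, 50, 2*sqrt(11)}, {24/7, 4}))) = EmptySet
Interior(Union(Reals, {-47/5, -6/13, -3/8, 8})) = Reals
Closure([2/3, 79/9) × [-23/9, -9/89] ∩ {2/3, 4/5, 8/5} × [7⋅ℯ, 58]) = ∅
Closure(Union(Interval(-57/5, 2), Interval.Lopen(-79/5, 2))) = Interval(-79/5, 2)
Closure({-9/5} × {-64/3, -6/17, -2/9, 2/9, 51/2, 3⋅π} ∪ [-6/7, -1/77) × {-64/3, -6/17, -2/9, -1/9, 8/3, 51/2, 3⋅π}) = ({-9/5} × {-64/3, -6/17, -2/9, 2/9, 51/2, 3⋅π}) ∪ ([-6/7, -1/77] × {-64/3, -6/17, -2/9, -1/9, 8/3, 51/2, 3⋅π})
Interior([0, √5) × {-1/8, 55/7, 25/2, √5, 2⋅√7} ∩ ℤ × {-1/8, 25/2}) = ∅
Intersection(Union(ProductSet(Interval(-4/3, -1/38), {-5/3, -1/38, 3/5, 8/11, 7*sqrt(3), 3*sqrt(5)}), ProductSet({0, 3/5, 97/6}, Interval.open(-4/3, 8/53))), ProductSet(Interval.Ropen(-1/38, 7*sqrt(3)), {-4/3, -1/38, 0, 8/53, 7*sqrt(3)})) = Union(ProductSet({-1/38}, {-1/38, 7*sqrt(3)}), ProductSet({0, 3/5}, {-1/38, 0}))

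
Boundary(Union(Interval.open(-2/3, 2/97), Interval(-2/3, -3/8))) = {-2/3, 2/97}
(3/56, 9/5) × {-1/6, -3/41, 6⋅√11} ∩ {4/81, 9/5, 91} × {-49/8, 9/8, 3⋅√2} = ∅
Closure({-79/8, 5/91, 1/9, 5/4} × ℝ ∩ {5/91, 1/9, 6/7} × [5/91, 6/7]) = {5/91, 1/9} × [5/91, 6/7]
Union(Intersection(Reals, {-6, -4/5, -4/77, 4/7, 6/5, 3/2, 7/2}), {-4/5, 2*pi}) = {-6, -4/5, -4/77, 4/7, 6/5, 3/2, 7/2, 2*pi}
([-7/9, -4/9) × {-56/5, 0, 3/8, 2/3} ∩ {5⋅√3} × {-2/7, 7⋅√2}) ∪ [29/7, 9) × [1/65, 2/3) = [29/7, 9) × [1/65, 2/3)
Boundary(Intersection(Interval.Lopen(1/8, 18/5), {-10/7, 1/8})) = EmptySet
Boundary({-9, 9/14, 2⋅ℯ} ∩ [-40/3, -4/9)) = {-9}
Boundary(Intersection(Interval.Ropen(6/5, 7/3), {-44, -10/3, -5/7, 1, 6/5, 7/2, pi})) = {6/5}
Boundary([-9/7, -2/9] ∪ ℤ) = {-9/7, -2/9} ∪ (ℤ \ (-9/7, -2/9))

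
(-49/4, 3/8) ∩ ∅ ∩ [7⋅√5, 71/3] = ∅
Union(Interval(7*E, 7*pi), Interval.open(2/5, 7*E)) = Interval.Lopen(2/5, 7*pi)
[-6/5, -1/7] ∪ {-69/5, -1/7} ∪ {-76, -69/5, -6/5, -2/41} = {-76, -69/5, -2/41} ∪ [-6/5, -1/7]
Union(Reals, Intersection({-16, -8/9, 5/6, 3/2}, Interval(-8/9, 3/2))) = Reals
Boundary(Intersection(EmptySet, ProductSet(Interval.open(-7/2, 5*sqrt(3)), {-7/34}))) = EmptySet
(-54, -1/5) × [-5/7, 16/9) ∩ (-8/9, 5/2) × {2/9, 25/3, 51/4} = (-8/9, -1/5) × {2/9}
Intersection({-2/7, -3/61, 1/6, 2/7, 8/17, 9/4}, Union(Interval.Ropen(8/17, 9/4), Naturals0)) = {8/17}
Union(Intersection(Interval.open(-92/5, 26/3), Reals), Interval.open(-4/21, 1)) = Interval.open(-92/5, 26/3)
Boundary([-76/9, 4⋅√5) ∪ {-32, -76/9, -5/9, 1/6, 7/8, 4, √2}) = {-32, -76/9, 4⋅√5}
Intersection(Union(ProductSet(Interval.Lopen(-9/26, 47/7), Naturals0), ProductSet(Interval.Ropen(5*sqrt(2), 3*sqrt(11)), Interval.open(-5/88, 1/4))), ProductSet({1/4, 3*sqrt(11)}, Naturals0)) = ProductSet({1/4}, Naturals0)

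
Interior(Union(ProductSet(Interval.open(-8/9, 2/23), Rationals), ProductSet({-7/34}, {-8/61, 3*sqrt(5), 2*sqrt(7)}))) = EmptySet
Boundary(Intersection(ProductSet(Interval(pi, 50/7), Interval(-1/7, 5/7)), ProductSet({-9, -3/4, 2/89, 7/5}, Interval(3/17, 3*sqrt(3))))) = EmptySet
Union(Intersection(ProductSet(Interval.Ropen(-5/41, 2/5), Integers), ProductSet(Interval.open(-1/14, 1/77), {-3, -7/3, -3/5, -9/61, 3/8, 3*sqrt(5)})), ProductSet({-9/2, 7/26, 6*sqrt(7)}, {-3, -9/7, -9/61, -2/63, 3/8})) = Union(ProductSet({-9/2, 7/26, 6*sqrt(7)}, {-3, -9/7, -9/61, -2/63, 3/8}), ProductSet(Interval.open(-1/14, 1/77), {-3}))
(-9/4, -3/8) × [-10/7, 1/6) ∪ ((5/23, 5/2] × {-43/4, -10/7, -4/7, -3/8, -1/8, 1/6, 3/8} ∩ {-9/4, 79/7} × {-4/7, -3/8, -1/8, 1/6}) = (-9/4, -3/8) × [-10/7, 1/6)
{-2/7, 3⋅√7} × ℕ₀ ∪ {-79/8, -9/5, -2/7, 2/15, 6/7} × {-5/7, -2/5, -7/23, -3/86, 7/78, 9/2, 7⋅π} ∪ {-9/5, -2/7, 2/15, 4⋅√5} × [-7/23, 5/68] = ({-2/7, 3⋅√7} × ℕ₀) ∪ ({-9/5, -2/7, 2/15, 4⋅√5} × [-7/23, 5/68]) ∪ ({-79/8, -9/5, -2/7, 2/15, 6/7} × {-5/7, -2/5, -7/23, -3/86, 7/78, 9/2, 7⋅π})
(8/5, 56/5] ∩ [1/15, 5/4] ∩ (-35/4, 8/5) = ∅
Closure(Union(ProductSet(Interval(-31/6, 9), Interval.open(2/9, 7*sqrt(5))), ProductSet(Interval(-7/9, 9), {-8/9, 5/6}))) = Union(ProductSet(Interval(-31/6, 9), Interval(2/9, 7*sqrt(5))), ProductSet(Interval(-7/9, 9), {-8/9, 5/6}))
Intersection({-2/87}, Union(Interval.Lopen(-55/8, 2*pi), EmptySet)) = {-2/87}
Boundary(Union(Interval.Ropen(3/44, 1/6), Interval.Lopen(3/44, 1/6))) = {3/44, 1/6}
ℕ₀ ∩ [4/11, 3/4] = ∅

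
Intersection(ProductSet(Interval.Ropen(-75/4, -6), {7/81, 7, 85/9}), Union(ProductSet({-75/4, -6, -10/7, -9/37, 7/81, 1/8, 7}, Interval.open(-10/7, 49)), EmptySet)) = ProductSet({-75/4}, {7/81, 7, 85/9})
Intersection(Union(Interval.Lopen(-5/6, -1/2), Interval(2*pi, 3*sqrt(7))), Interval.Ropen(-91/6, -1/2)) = Interval.open(-5/6, -1/2)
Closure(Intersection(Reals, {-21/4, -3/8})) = {-21/4, -3/8}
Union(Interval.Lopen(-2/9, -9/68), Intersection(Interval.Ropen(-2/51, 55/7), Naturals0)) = Union(Interval.Lopen(-2/9, -9/68), Range(0, 8, 1))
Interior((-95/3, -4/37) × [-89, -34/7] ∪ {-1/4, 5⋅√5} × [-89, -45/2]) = (-95/3, -4/37) × (-89, -34/7)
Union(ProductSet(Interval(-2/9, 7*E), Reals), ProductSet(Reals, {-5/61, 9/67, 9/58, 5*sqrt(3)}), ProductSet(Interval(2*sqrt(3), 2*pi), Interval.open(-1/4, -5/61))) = Union(ProductSet(Interval(-2/9, 7*E), Reals), ProductSet(Reals, {-5/61, 9/67, 9/58, 5*sqrt(3)}))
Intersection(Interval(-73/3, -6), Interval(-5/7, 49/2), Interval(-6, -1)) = EmptySet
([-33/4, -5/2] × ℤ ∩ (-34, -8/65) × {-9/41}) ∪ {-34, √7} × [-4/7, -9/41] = {-34, √7} × [-4/7, -9/41]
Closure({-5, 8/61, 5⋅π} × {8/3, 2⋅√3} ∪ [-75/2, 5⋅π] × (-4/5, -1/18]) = ([-75/2, 5⋅π] × [-4/5, -1/18]) ∪ ({-5, 8/61, 5⋅π} × {8/3, 2⋅√3})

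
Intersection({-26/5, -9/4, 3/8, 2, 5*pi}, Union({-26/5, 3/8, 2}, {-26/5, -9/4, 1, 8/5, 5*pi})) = {-26/5, -9/4, 3/8, 2, 5*pi}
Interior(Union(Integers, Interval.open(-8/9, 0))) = Union(Complement(Integers, Union(Complement(Integers, Interval.open(-8/9, 0)), {-8/9})), Complement(Interval.Lopen(-8/9, 0), Complement(Integers, Interval.open(-8/9, 0))), Complement(Range(0, 1, 1), Complement(Integers, Interval.open(-8/9, 0))), Complement(Range(0, 1, 1), Union(Complement(Integers, Interval.open(-8/9, 0)), {-8/9})))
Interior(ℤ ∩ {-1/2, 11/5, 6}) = ∅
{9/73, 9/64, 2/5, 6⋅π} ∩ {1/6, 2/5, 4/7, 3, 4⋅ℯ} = {2/5}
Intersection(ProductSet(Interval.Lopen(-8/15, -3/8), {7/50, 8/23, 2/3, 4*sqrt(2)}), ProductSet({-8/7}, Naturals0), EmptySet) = EmptySet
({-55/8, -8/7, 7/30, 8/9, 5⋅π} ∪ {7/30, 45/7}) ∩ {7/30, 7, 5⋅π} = {7/30, 5⋅π}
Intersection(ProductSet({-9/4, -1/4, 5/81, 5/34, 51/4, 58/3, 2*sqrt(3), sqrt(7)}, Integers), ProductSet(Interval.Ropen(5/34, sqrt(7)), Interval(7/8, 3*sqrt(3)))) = ProductSet({5/34}, Range(1, 6, 1))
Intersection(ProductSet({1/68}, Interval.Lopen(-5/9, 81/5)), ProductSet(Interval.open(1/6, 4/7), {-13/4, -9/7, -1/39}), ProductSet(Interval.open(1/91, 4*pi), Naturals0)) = EmptySet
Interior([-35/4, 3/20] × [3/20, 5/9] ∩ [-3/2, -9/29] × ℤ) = ∅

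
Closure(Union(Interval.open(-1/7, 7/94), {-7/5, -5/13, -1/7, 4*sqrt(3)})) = Union({-7/5, -5/13, 4*sqrt(3)}, Interval(-1/7, 7/94))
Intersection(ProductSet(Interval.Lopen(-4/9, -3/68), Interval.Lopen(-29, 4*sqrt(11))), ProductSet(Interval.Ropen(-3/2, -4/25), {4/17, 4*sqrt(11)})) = ProductSet(Interval.open(-4/9, -4/25), {4/17, 4*sqrt(11)})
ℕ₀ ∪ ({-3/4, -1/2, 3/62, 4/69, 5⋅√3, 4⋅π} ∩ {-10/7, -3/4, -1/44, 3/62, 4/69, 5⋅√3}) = {-3/4, 3/62, 4/69, 5⋅√3} ∪ ℕ₀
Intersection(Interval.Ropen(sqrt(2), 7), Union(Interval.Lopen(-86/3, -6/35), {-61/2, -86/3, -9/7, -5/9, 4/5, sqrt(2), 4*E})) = {sqrt(2)}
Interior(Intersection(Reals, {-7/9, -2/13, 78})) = EmptySet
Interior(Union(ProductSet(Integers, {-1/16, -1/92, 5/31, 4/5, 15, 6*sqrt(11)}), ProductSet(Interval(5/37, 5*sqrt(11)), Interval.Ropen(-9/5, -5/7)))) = ProductSet(Union(Complement(Interval.open(5/37, 5*sqrt(11)), Integers), Interval.open(5/37, 5*sqrt(11))), Interval.open(-9/5, -5/7))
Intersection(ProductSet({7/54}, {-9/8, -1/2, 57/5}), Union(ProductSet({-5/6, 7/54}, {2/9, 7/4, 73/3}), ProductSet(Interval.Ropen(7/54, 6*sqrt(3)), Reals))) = ProductSet({7/54}, {-9/8, -1/2, 57/5})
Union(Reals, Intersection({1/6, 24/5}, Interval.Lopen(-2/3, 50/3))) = Reals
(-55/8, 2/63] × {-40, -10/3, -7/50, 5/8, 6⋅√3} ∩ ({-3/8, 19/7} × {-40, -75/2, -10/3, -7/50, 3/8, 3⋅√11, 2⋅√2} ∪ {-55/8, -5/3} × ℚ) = ({-3/8} × {-40, -10/3, -7/50}) ∪ ({-5/3} × {-40, -10/3, -7/50, 5/8})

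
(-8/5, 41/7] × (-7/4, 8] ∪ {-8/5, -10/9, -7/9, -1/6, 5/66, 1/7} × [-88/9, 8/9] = ((-8/5, 41/7] × (-7/4, 8]) ∪ ({-8/5, -10/9, -7/9, -1/6, 5/66, 1/7} × [-88/9, 8/9])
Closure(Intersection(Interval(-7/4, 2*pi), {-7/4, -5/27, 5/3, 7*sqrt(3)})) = {-7/4, -5/27, 5/3}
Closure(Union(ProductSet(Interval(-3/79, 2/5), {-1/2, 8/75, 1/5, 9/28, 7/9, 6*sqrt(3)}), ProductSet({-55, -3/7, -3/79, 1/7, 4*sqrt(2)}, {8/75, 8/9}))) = Union(ProductSet({-55, -3/7, -3/79, 1/7, 4*sqrt(2)}, {8/75, 8/9}), ProductSet(Interval(-3/79, 2/5), {-1/2, 8/75, 1/5, 9/28, 7/9, 6*sqrt(3)}))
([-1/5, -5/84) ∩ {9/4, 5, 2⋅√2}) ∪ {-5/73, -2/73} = {-5/73, -2/73}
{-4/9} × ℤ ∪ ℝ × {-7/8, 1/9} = ({-4/9} × ℤ) ∪ (ℝ × {-7/8, 1/9})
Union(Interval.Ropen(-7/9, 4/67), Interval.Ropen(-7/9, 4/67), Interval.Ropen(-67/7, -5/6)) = Union(Interval.Ropen(-67/7, -5/6), Interval.Ropen(-7/9, 4/67))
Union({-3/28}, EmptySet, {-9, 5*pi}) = {-9, -3/28, 5*pi}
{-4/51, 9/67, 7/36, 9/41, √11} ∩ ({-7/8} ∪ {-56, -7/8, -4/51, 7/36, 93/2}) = {-4/51, 7/36}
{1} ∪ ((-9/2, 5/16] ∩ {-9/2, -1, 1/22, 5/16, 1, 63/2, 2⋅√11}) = {-1, 1/22, 5/16, 1}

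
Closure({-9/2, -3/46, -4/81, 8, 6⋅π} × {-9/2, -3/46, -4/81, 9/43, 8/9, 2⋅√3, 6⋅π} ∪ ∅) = {-9/2, -3/46, -4/81, 8, 6⋅π} × {-9/2, -3/46, -4/81, 9/43, 8/9, 2⋅√3, 6⋅π}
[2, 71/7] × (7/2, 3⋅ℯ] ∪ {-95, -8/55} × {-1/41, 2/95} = ({-95, -8/55} × {-1/41, 2/95}) ∪ ([2, 71/7] × (7/2, 3⋅ℯ])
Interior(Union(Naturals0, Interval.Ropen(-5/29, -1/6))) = Union(Complement(Interval.open(-5/29, -1/6), Complement(Naturals0, Interval.open(-5/29, -1/6))), Complement(Naturals0, Union(Complement(Naturals0, Interval.open(-5/29, -1/6)), {-5/29, -1/6})))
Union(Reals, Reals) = Reals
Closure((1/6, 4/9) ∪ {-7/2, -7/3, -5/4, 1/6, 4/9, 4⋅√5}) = {-7/2, -7/3, -5/4, 4⋅√5} ∪ [1/6, 4/9]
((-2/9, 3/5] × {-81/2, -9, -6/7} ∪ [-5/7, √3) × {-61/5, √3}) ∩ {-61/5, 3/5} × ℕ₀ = ∅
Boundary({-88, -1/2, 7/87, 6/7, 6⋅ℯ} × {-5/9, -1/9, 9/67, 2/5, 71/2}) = {-88, -1/2, 7/87, 6/7, 6⋅ℯ} × {-5/9, -1/9, 9/67, 2/5, 71/2}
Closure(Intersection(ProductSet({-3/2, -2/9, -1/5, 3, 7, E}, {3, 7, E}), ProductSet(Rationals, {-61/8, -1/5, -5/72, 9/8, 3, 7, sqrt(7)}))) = ProductSet({-3/2, -2/9, -1/5, 3, 7}, {3, 7})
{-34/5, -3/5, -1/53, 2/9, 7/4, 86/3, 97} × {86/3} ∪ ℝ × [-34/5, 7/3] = (ℝ × [-34/5, 7/3]) ∪ ({-34/5, -3/5, -1/53, 2/9, 7/4, 86/3, 97} × {86/3})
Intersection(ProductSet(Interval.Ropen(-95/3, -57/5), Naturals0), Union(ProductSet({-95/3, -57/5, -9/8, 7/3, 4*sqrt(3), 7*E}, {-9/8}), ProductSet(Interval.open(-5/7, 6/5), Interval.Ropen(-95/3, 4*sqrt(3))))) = EmptySet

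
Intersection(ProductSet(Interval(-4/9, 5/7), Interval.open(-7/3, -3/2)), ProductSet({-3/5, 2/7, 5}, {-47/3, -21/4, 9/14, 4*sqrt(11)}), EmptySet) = EmptySet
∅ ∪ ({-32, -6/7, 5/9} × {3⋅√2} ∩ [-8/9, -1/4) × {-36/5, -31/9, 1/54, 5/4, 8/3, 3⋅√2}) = {-6/7} × {3⋅√2}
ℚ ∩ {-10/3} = {-10/3}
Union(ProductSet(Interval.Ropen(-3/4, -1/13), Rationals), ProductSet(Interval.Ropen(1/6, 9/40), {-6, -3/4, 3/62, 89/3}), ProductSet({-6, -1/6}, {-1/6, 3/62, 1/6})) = Union(ProductSet({-6, -1/6}, {-1/6, 3/62, 1/6}), ProductSet(Interval.Ropen(-3/4, -1/13), Rationals), ProductSet(Interval.Ropen(1/6, 9/40), {-6, -3/4, 3/62, 89/3}))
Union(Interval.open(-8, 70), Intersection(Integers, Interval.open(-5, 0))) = Union(Interval.open(-8, 70), Range(-4, 0, 1))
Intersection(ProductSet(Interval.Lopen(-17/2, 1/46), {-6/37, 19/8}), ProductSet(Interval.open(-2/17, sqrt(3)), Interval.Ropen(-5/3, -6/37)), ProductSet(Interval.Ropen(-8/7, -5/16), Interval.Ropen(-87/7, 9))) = EmptySet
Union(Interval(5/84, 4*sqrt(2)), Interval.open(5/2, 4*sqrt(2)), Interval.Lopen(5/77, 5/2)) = Interval(5/84, 4*sqrt(2))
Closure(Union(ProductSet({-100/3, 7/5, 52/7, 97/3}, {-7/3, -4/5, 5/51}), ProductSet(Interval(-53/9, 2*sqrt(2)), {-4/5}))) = Union(ProductSet({-100/3, 7/5, 52/7, 97/3}, {-7/3, -4/5, 5/51}), ProductSet(Interval(-53/9, 2*sqrt(2)), {-4/5}))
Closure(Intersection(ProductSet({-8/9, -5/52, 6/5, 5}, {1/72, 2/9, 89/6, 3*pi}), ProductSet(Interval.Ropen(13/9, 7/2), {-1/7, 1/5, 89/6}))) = EmptySet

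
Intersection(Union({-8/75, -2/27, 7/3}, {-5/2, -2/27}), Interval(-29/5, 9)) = {-5/2, -8/75, -2/27, 7/3}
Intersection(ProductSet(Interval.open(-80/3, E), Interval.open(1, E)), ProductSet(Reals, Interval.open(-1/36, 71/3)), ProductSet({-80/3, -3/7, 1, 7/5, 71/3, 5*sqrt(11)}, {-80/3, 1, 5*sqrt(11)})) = EmptySet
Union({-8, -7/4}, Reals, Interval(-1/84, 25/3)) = Interval(-oo, oo)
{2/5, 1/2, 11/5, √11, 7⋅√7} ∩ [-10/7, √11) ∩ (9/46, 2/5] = {2/5}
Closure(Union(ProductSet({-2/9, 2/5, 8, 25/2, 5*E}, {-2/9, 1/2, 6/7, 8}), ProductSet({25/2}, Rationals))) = Union(ProductSet({25/2}, Reals), ProductSet({-2/9, 2/5, 8, 25/2, 5*E}, {-2/9, 1/2, 6/7, 8}))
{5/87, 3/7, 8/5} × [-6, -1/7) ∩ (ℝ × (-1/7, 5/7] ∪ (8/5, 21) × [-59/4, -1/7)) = ∅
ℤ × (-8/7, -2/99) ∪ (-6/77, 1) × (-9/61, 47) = (ℤ × (-8/7, -2/99)) ∪ ((-6/77, 1) × (-9/61, 47))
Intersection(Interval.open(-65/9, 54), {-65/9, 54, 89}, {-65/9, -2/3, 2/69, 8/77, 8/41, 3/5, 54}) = EmptySet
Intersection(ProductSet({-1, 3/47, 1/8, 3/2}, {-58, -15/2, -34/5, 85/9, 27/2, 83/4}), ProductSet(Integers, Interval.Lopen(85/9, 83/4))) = ProductSet({-1}, {27/2, 83/4})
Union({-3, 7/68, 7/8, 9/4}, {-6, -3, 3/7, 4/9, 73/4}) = {-6, -3, 7/68, 3/7, 4/9, 7/8, 9/4, 73/4}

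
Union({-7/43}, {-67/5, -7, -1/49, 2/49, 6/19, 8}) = {-67/5, -7, -7/43, -1/49, 2/49, 6/19, 8}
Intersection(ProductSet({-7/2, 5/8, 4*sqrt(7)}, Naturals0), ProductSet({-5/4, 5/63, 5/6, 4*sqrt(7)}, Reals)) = ProductSet({4*sqrt(7)}, Naturals0)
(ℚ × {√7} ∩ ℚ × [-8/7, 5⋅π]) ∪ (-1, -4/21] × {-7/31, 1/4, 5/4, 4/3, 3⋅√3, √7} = (ℚ × {√7}) ∪ ((-1, -4/21] × {-7/31, 1/4, 5/4, 4/3, 3⋅√3, √7})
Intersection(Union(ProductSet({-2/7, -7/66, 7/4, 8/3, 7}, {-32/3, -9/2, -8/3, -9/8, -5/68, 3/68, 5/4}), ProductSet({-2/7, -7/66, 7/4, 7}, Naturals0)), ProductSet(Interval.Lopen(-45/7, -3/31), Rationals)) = ProductSet({-2/7, -7/66}, Union({-32/3, -9/2, -8/3, -9/8, -5/68, 3/68, 5/4}, Naturals0))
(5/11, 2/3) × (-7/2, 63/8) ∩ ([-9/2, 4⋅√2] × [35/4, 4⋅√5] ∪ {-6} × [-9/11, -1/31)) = ∅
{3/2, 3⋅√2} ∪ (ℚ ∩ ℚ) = ℚ ∪ {3⋅√2}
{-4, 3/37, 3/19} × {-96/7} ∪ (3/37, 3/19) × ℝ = ({-4, 3/37, 3/19} × {-96/7}) ∪ ((3/37, 3/19) × ℝ)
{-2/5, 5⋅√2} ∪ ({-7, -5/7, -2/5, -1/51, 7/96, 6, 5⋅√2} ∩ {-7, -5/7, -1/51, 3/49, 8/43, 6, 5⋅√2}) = {-7, -5/7, -2/5, -1/51, 6, 5⋅√2}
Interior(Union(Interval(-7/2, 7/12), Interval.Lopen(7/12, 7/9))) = Interval.open(-7/2, 7/9)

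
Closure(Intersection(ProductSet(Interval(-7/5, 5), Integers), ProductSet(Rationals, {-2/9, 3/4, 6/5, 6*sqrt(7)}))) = EmptySet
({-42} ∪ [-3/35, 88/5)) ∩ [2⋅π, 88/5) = [2⋅π, 88/5)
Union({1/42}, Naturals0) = Union({1/42}, Naturals0)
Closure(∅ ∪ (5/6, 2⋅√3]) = [5/6, 2⋅√3]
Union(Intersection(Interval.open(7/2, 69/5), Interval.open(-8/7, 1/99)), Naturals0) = Naturals0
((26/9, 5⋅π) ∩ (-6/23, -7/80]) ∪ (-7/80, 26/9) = (-7/80, 26/9)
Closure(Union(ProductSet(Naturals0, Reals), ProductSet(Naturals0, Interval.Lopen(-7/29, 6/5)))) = ProductSet(Naturals0, Interval(-oo, oo))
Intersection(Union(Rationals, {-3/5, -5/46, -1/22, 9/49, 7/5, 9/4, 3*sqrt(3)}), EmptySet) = EmptySet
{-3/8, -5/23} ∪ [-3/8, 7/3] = [-3/8, 7/3]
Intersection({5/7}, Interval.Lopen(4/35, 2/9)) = EmptySet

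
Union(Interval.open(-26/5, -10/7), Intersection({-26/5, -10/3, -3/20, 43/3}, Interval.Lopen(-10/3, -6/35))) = Interval.open(-26/5, -10/7)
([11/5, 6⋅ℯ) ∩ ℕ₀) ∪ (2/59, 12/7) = (2/59, 12/7) ∪ {3, 4, …, 16}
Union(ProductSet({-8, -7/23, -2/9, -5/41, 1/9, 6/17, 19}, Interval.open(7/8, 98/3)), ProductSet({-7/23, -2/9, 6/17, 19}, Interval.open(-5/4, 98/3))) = Union(ProductSet({-7/23, -2/9, 6/17, 19}, Interval.open(-5/4, 98/3)), ProductSet({-8, -7/23, -2/9, -5/41, 1/9, 6/17, 19}, Interval.open(7/8, 98/3)))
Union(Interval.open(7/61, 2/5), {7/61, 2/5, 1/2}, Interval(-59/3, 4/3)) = Interval(-59/3, 4/3)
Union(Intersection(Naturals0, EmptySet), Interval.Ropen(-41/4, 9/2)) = Interval.Ropen(-41/4, 9/2)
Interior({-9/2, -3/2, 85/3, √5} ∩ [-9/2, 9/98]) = ∅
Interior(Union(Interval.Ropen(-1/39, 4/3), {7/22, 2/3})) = Interval.open(-1/39, 4/3)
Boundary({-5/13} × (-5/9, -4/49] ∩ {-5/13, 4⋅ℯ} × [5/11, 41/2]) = ∅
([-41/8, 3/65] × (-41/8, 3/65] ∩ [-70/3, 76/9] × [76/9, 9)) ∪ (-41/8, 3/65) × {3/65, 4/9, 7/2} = (-41/8, 3/65) × {3/65, 4/9, 7/2}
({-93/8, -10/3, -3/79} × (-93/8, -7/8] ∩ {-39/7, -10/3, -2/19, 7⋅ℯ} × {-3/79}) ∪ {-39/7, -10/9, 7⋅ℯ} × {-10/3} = {-39/7, -10/9, 7⋅ℯ} × {-10/3}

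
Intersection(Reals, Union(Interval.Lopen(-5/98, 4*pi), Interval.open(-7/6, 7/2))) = Interval.Lopen(-7/6, 4*pi)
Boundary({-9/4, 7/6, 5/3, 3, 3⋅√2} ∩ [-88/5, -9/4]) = {-9/4}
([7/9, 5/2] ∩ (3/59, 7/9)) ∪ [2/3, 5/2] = [2/3, 5/2]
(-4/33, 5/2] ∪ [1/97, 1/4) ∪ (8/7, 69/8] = (-4/33, 69/8]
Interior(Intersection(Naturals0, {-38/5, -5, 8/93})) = EmptySet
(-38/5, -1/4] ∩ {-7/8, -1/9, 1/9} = {-7/8}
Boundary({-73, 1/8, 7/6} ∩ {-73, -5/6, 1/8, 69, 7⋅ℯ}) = {-73, 1/8}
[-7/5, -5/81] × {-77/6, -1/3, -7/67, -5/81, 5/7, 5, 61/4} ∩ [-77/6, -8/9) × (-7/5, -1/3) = ∅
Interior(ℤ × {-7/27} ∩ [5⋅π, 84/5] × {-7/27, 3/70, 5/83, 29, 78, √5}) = ∅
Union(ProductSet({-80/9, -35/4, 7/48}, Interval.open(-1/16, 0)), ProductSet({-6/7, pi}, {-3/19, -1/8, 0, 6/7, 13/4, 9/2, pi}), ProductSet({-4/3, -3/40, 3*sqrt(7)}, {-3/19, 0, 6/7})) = Union(ProductSet({-6/7, pi}, {-3/19, -1/8, 0, 6/7, 13/4, 9/2, pi}), ProductSet({-80/9, -35/4, 7/48}, Interval.open(-1/16, 0)), ProductSet({-4/3, -3/40, 3*sqrt(7)}, {-3/19, 0, 6/7}))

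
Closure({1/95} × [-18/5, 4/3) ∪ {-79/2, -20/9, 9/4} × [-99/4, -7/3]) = ({1/95} × [-18/5, 4/3]) ∪ ({-79/2, -20/9, 9/4} × [-99/4, -7/3])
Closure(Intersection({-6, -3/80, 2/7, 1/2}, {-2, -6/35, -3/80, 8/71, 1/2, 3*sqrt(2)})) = {-3/80, 1/2}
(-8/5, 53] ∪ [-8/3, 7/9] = [-8/3, 53]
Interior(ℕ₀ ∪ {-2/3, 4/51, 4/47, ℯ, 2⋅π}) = ∅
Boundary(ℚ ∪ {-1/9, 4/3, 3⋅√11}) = ℝ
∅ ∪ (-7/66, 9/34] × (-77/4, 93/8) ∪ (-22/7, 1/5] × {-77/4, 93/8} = ((-22/7, 1/5] × {-77/4, 93/8}) ∪ ((-7/66, 9/34] × (-77/4, 93/8))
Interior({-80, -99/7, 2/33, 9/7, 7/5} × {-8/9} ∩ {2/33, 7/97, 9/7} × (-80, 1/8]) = ∅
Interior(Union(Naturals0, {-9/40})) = EmptySet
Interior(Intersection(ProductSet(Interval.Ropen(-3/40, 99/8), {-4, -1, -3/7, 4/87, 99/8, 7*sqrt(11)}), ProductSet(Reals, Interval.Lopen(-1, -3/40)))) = EmptySet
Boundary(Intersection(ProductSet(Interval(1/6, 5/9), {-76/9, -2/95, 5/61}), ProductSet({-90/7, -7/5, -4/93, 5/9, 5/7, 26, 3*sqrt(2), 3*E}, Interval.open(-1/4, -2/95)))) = EmptySet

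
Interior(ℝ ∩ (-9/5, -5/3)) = (-9/5, -5/3)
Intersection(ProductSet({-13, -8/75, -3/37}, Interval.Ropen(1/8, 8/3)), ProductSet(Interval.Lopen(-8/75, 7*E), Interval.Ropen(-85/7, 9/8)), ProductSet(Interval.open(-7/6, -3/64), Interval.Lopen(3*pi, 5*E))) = EmptySet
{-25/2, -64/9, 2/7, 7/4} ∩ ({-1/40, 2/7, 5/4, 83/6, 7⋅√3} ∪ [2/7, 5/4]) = {2/7}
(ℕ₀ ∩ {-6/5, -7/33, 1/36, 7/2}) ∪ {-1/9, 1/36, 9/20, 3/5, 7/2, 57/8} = {-1/9, 1/36, 9/20, 3/5, 7/2, 57/8}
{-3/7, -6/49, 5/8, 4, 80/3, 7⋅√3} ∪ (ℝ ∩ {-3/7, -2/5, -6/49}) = {-3/7, -2/5, -6/49, 5/8, 4, 80/3, 7⋅√3}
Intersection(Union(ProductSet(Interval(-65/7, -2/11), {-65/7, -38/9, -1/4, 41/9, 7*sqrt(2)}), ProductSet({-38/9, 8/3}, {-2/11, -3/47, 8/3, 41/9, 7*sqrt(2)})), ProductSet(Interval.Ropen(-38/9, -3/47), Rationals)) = Union(ProductSet({-38/9}, {-2/11, -3/47, 8/3, 41/9}), ProductSet(Interval(-38/9, -2/11), {-65/7, -38/9, -1/4, 41/9}))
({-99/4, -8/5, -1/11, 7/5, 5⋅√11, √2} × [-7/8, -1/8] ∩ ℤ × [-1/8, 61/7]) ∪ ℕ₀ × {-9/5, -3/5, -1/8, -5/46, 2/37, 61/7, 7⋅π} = ℕ₀ × {-9/5, -3/5, -1/8, -5/46, 2/37, 61/7, 7⋅π}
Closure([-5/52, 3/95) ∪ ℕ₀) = [-5/52, 3/95] ∪ ℕ₀ ∪ (ℕ₀ \ (-5/52, 3/95))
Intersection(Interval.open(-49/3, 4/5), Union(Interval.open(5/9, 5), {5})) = Interval.open(5/9, 4/5)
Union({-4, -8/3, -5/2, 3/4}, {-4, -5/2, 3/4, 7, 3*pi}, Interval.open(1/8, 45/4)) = Union({-4, -8/3, -5/2}, Interval.open(1/8, 45/4))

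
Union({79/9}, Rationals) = Rationals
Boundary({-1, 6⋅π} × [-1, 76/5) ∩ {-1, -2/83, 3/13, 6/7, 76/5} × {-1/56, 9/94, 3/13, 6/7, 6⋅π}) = {-1} × {-1/56, 9/94, 3/13, 6/7}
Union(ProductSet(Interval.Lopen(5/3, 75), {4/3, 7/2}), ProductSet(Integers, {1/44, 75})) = Union(ProductSet(Integers, {1/44, 75}), ProductSet(Interval.Lopen(5/3, 75), {4/3, 7/2}))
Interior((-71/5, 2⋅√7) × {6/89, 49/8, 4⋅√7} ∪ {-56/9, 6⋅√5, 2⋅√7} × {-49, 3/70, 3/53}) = ∅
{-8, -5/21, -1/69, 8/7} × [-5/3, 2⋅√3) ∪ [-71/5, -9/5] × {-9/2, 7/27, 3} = ([-71/5, -9/5] × {-9/2, 7/27, 3}) ∪ ({-8, -5/21, -1/69, 8/7} × [-5/3, 2⋅√3))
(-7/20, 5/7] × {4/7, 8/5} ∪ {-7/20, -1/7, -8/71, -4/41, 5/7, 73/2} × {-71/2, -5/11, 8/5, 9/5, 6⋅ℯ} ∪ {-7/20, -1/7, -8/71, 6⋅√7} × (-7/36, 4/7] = ((-7/20, 5/7] × {4/7, 8/5}) ∪ ({-7/20, -1/7, -8/71, 6⋅√7} × (-7/36, 4/7]) ∪ ({-7/20, -1/7, -8/71, -4/41, 5/7, 73/2} × {-71/2, -5/11, 8/5, 9/5, 6⋅ℯ})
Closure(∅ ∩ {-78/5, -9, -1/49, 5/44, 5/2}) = ∅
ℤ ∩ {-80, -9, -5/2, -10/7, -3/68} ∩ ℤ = {-80, -9}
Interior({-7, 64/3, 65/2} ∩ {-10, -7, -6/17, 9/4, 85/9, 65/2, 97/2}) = ∅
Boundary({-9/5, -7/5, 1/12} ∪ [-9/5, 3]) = {-9/5, 3}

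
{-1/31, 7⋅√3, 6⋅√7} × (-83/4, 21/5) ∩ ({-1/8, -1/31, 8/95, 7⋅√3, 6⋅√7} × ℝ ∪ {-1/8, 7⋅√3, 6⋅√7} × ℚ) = {-1/31, 7⋅√3, 6⋅√7} × (-83/4, 21/5)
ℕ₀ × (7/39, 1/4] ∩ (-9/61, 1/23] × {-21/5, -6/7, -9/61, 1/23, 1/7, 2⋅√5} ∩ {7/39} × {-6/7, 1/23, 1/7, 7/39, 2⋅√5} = ∅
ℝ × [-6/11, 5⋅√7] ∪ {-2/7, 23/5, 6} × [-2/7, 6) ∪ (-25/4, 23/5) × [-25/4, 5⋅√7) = (ℝ × [-6/11, 5⋅√7]) ∪ ((-25/4, 23/5) × [-25/4, 5⋅√7))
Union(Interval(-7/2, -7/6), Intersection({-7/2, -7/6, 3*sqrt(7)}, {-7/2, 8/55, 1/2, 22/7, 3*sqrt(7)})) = Union({3*sqrt(7)}, Interval(-7/2, -7/6))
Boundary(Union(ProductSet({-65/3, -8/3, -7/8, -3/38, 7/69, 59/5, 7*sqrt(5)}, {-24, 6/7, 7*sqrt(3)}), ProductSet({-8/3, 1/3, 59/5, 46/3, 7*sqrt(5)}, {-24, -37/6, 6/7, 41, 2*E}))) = Union(ProductSet({-8/3, 1/3, 59/5, 46/3, 7*sqrt(5)}, {-24, -37/6, 6/7, 41, 2*E}), ProductSet({-65/3, -8/3, -7/8, -3/38, 7/69, 59/5, 7*sqrt(5)}, {-24, 6/7, 7*sqrt(3)}))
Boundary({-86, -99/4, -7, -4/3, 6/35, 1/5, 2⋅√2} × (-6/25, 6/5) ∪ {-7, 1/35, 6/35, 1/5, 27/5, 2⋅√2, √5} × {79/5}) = ({-7, 1/35, 6/35, 1/5, 27/5, 2⋅√2, √5} × {79/5}) ∪ ({-86, -99/4, -7, -4/3, 6/35, 1/5, 2⋅√2} × [-6/25, 6/5])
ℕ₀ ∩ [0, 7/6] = {0, 1}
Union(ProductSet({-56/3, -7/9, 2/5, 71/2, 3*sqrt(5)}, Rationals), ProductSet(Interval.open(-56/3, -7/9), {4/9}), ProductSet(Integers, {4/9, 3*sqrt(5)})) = Union(ProductSet({-56/3, -7/9, 2/5, 71/2, 3*sqrt(5)}, Rationals), ProductSet(Integers, {4/9, 3*sqrt(5)}), ProductSet(Interval.open(-56/3, -7/9), {4/9}))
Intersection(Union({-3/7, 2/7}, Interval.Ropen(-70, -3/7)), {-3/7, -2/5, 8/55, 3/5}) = {-3/7}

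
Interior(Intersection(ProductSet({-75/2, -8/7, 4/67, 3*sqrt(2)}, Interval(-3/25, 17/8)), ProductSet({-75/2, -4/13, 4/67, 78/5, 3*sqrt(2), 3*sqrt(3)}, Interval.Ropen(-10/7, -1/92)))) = EmptySet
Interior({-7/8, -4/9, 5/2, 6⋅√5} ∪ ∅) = ∅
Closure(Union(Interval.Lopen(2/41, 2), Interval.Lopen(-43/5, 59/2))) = Interval(-43/5, 59/2)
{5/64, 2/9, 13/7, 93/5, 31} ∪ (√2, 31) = {5/64, 2/9} ∪ (√2, 31]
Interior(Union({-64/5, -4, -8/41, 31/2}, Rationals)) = EmptySet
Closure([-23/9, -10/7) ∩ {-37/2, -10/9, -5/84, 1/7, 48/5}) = ∅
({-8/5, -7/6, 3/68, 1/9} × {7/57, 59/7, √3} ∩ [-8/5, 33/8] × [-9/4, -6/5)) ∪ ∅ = ∅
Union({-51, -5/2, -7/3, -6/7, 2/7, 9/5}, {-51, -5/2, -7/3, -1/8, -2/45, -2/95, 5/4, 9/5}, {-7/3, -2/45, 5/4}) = {-51, -5/2, -7/3, -6/7, -1/8, -2/45, -2/95, 2/7, 5/4, 9/5}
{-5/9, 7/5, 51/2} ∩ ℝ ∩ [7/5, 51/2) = {7/5}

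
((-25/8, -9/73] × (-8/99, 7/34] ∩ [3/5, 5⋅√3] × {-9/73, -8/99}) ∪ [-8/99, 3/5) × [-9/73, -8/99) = [-8/99, 3/5) × [-9/73, -8/99)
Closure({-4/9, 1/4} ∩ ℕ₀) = ∅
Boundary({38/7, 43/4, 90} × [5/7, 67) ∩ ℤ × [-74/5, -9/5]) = ∅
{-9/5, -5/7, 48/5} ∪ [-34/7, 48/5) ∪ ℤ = ℤ ∪ [-34/7, 48/5]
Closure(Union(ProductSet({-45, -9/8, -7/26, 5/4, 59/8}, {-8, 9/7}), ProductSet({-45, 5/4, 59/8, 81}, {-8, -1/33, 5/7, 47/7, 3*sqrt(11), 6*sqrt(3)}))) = Union(ProductSet({-45, 5/4, 59/8, 81}, {-8, -1/33, 5/7, 47/7, 3*sqrt(11), 6*sqrt(3)}), ProductSet({-45, -9/8, -7/26, 5/4, 59/8}, {-8, 9/7}))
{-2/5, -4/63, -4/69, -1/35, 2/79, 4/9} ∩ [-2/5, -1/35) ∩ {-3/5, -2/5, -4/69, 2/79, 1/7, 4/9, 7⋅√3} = {-2/5, -4/69}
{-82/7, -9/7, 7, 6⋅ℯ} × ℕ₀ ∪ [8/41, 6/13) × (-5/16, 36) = ({-82/7, -9/7, 7, 6⋅ℯ} × ℕ₀) ∪ ([8/41, 6/13) × (-5/16, 36))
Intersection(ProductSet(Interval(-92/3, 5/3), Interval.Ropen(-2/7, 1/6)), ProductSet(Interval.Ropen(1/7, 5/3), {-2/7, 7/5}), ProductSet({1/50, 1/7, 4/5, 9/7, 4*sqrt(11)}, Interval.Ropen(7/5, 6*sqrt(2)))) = EmptySet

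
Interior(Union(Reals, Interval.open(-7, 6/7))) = Interval(-oo, oo)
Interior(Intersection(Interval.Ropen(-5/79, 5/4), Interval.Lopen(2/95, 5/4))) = Interval.open(2/95, 5/4)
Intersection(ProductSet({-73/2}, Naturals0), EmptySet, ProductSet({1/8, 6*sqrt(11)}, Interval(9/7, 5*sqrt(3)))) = EmptySet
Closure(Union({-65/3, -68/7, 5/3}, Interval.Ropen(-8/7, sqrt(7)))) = Union({-65/3, -68/7}, Interval(-8/7, sqrt(7)))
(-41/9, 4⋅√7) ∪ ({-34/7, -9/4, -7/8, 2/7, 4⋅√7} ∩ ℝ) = {-34/7} ∪ (-41/9, 4⋅√7]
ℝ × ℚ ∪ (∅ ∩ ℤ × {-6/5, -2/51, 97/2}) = ℝ × ℚ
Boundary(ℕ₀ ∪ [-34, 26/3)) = {-34, 26/3} ∪ (ℕ₀ \ (-34, 26/3))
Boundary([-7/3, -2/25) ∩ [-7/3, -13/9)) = {-7/3, -13/9}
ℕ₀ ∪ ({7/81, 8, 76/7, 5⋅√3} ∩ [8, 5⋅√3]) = ℕ₀ ∪ {5⋅√3}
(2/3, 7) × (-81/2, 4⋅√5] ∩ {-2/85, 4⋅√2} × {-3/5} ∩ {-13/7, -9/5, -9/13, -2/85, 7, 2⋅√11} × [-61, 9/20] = ∅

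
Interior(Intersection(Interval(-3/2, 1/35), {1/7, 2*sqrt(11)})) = EmptySet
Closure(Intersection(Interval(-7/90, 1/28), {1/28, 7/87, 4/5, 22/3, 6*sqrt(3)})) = {1/28}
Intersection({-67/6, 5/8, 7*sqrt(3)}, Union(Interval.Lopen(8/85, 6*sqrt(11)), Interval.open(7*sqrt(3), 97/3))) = {5/8, 7*sqrt(3)}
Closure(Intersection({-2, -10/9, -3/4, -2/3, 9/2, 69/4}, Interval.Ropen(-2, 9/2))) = {-2, -10/9, -3/4, -2/3}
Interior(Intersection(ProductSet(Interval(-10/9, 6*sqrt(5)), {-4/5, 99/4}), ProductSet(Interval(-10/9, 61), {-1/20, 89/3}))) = EmptySet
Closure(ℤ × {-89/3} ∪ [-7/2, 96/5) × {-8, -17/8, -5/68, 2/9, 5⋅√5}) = (ℤ × {-89/3}) ∪ ([-7/2, 96/5] × {-8, -17/8, -5/68, 2/9, 5⋅√5})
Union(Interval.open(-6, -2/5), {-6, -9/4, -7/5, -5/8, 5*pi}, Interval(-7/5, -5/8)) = Union({5*pi}, Interval.Ropen(-6, -2/5))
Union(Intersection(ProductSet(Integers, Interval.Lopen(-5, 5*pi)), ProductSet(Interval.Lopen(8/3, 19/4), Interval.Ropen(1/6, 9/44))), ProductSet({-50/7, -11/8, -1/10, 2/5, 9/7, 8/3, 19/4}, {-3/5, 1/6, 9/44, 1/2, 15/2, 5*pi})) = Union(ProductSet({-50/7, -11/8, -1/10, 2/5, 9/7, 8/3, 19/4}, {-3/5, 1/6, 9/44, 1/2, 15/2, 5*pi}), ProductSet(Range(3, 5, 1), Interval.Ropen(1/6, 9/44)))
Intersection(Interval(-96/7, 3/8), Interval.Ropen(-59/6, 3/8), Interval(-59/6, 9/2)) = Interval.Ropen(-59/6, 3/8)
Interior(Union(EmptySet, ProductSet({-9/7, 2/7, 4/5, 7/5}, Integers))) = EmptySet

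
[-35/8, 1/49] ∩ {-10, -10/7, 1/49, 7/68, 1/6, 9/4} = {-10/7, 1/49}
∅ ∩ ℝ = ∅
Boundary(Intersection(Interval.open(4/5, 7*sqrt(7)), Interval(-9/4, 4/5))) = EmptySet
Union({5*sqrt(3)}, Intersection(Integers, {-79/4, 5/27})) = {5*sqrt(3)}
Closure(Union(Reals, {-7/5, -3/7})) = Reals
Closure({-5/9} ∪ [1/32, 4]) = {-5/9} ∪ [1/32, 4]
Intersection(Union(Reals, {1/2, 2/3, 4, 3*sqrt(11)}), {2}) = {2}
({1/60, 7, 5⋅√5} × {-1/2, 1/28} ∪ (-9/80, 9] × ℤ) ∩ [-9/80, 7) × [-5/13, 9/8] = ({1/60} × {1/28}) ∪ ((-9/80, 7) × {0, 1})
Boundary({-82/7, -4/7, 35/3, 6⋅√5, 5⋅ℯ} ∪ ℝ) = ∅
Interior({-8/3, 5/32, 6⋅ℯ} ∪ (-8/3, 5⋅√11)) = (-8/3, 5⋅√11)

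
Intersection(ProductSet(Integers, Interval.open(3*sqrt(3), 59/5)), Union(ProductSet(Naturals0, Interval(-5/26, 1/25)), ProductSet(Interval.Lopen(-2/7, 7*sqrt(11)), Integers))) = ProductSet(Range(0, 24, 1), Range(6, 12, 1))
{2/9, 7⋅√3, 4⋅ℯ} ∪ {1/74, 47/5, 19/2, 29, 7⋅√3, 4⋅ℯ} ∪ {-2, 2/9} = {-2, 1/74, 2/9, 47/5, 19/2, 29, 7⋅√3, 4⋅ℯ}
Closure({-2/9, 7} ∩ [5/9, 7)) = ∅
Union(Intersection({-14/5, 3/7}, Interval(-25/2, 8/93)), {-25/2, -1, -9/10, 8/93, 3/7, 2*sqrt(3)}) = {-25/2, -14/5, -1, -9/10, 8/93, 3/7, 2*sqrt(3)}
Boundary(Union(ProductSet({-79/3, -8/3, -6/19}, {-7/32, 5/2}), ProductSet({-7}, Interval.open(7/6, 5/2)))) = Union(ProductSet({-7}, Interval(7/6, 5/2)), ProductSet({-79/3, -8/3, -6/19}, {-7/32, 5/2}))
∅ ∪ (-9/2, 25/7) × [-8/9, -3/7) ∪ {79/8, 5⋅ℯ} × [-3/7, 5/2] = ({79/8, 5⋅ℯ} × [-3/7, 5/2]) ∪ ((-9/2, 25/7) × [-8/9, -3/7))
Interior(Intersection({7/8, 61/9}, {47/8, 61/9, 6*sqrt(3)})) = EmptySet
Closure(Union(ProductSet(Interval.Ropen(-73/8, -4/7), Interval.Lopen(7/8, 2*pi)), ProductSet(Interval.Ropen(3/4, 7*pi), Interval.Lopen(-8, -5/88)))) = Union(ProductSet({-73/8, -4/7}, Interval(7/8, 2*pi)), ProductSet({3/4, 7*pi}, Interval(-8, -5/88)), ProductSet(Interval(-73/8, -4/7), {7/8, 2*pi}), ProductSet(Interval.Ropen(-73/8, -4/7), Interval.Lopen(7/8, 2*pi)), ProductSet(Interval(3/4, 7*pi), {-8, -5/88}), ProductSet(Interval.Ropen(3/4, 7*pi), Interval.Lopen(-8, -5/88)))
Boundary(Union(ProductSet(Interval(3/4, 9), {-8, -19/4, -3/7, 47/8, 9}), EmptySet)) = ProductSet(Interval(3/4, 9), {-8, -19/4, -3/7, 47/8, 9})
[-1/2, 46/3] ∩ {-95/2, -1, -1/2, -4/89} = {-1/2, -4/89}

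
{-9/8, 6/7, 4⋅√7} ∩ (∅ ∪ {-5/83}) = ∅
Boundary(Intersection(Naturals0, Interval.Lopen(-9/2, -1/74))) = EmptySet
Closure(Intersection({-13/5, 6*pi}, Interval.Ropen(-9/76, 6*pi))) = EmptySet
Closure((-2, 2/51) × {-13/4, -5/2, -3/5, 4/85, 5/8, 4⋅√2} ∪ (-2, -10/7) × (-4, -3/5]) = ({-2, -10/7} × [-4, -3/5]) ∪ ([-2, -10/7] × {-4, -3/5}) ∪ ((-2, -10/7) × (-4, -3/5]) ∪ ([-2, 2/51] × {-13/4, -5/2, -3/5, 4/85, 5/8, 4⋅√2})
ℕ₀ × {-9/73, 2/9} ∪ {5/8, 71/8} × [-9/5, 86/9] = (ℕ₀ × {-9/73, 2/9}) ∪ ({5/8, 71/8} × [-9/5, 86/9])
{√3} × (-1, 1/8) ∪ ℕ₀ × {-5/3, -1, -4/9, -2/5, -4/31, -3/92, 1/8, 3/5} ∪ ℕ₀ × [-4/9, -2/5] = ({√3} × (-1, 1/8)) ∪ (ℕ₀ × ({-5/3, -1, -4/31, -3/92, 1/8, 3/5} ∪ [-4/9, -2/5]))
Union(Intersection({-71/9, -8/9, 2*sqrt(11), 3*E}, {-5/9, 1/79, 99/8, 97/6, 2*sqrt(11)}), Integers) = Union({2*sqrt(11)}, Integers)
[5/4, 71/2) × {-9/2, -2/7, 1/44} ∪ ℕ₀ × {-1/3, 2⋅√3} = (ℕ₀ × {-1/3, 2⋅√3}) ∪ ([5/4, 71/2) × {-9/2, -2/7, 1/44})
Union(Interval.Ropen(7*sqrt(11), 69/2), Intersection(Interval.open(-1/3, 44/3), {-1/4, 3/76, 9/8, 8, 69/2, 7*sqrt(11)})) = Union({-1/4, 3/76, 9/8, 8}, Interval.Ropen(7*sqrt(11), 69/2))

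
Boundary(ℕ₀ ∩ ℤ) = ℕ₀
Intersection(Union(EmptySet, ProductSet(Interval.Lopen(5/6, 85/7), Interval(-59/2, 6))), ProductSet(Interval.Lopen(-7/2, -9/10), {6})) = EmptySet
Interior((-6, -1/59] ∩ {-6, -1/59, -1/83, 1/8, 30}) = ∅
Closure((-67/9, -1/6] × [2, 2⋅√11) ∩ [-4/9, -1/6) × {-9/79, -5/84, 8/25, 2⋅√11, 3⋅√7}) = ∅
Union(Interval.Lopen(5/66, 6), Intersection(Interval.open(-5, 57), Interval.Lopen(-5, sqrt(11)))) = Interval.Lopen(-5, 6)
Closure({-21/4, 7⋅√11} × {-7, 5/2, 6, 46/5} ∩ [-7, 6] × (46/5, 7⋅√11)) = ∅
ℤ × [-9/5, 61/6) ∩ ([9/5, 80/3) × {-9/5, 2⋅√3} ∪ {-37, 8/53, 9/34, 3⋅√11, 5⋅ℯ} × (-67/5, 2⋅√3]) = ({-37} × [-9/5, 2⋅√3]) ∪ ({2, 3, …, 26} × {-9/5, 2⋅√3})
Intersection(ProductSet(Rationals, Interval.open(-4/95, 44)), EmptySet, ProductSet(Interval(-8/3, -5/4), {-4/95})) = EmptySet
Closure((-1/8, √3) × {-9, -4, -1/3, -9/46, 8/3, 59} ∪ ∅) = [-1/8, √3] × {-9, -4, -1/3, -9/46, 8/3, 59}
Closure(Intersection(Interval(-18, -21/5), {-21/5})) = {-21/5}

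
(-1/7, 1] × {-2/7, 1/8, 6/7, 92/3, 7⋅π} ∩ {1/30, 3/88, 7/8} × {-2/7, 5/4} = {1/30, 3/88, 7/8} × {-2/7}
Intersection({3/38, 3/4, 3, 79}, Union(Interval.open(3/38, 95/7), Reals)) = {3/38, 3/4, 3, 79}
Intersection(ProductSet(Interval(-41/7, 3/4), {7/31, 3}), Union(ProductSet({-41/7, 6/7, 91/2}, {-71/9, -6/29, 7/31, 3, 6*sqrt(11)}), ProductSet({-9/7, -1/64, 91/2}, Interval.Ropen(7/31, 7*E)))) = ProductSet({-41/7, -9/7, -1/64}, {7/31, 3})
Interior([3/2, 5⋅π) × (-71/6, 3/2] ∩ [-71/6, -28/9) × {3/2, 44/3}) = ∅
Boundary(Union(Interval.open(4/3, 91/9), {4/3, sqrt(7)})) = {4/3, 91/9}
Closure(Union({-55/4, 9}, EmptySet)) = {-55/4, 9}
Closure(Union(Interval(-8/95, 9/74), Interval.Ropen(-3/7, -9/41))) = Union(Interval(-3/7, -9/41), Interval(-8/95, 9/74))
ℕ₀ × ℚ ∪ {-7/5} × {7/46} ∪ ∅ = (ℕ₀ × ℚ) ∪ ({-7/5} × {7/46})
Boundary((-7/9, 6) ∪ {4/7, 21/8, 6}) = {-7/9, 6}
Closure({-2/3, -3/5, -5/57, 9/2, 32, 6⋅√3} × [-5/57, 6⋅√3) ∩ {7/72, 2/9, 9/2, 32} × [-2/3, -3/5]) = ∅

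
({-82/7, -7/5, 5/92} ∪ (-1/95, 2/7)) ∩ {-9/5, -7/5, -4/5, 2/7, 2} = {-7/5}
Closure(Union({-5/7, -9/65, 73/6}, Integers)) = Union({-5/7, -9/65, 73/6}, Integers)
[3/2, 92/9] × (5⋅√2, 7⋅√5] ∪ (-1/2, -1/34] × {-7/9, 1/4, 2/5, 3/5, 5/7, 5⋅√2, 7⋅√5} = ([3/2, 92/9] × (5⋅√2, 7⋅√5]) ∪ ((-1/2, -1/34] × {-7/9, 1/4, 2/5, 3/5, 5/7, 5⋅√2, 7⋅√5})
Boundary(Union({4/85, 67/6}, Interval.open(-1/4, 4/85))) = {-1/4, 4/85, 67/6}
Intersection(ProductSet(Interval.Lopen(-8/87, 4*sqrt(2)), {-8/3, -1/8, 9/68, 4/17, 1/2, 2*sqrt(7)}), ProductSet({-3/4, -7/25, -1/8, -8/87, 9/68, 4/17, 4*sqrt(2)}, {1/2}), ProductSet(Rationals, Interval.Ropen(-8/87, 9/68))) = EmptySet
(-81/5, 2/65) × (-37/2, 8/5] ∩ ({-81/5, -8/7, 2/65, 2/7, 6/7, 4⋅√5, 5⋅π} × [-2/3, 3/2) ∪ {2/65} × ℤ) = {-8/7} × [-2/3, 3/2)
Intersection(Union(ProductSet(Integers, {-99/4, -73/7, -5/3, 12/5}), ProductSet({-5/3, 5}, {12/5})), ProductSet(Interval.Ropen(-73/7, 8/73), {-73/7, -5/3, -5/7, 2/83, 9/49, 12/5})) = Union(ProductSet({-5/3}, {12/5}), ProductSet(Range(-10, 1, 1), {-73/7, -5/3, 12/5}))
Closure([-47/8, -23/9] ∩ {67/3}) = ∅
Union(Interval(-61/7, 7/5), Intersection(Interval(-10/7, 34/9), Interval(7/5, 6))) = Interval(-61/7, 34/9)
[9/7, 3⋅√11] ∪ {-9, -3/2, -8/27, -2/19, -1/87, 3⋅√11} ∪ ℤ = ℤ ∪ {-3/2, -8/27, -2/19, -1/87} ∪ [9/7, 3⋅√11]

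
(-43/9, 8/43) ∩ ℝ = (-43/9, 8/43)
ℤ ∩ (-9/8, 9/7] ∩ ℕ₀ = {0, 1}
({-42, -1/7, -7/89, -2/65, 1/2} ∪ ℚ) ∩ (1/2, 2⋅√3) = ℚ ∩ (1/2, 2⋅√3)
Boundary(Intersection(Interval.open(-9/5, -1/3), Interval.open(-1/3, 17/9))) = EmptySet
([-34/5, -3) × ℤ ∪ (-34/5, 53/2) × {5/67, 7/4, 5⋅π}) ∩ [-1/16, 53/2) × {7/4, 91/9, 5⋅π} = [-1/16, 53/2) × {7/4, 5⋅π}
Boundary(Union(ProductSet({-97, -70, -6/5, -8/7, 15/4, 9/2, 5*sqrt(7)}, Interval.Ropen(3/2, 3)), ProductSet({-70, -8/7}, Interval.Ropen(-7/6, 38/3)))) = Union(ProductSet({-70, -8/7}, Interval(-7/6, 38/3)), ProductSet({-97, -70, -6/5, -8/7, 15/4, 9/2, 5*sqrt(7)}, Interval(3/2, 3)))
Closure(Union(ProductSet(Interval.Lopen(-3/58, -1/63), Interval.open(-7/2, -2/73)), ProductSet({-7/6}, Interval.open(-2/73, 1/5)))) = Union(ProductSet({-7/6}, Interval(-2/73, 1/5)), ProductSet({-3/58, -1/63}, Interval(-7/2, -2/73)), ProductSet(Interval(-3/58, -1/63), {-7/2, -2/73}), ProductSet(Interval.Lopen(-3/58, -1/63), Interval.open(-7/2, -2/73)))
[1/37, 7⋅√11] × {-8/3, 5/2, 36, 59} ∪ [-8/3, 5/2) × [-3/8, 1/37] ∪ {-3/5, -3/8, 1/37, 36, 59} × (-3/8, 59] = ([-8/3, 5/2) × [-3/8, 1/37]) ∪ ({-3/5, -3/8, 1/37, 36, 59} × (-3/8, 59]) ∪ ([1/37, 7⋅√11] × {-8/3, 5/2, 36, 59})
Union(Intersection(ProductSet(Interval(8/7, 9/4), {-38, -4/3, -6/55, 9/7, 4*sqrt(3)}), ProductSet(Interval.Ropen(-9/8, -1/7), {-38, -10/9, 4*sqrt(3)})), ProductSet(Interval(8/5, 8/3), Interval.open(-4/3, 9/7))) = ProductSet(Interval(8/5, 8/3), Interval.open(-4/3, 9/7))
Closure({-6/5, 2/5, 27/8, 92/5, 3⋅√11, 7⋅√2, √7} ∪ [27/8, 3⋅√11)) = {-6/5, 2/5, 92/5, √7} ∪ [27/8, 3⋅√11]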